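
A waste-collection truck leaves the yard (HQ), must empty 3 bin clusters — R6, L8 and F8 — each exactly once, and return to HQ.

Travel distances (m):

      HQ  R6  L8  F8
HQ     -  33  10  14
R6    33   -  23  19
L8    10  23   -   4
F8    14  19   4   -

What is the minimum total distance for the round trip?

Minimum total distance: 66 m.

There are 3 distinct closed tours to check (reversals are equivalent).
HQ-R6-L8-F8-HQ: 33+23+4+14 = 74
HQ-R6-F8-L8-HQ: 33+19+4+10 = 66
HQ-L8-R6-F8-HQ: 10+23+19+14 = 66
The minimum is 66.
One optimal route: HQ → R6 → F8 → L8 → HQ (or its reverse).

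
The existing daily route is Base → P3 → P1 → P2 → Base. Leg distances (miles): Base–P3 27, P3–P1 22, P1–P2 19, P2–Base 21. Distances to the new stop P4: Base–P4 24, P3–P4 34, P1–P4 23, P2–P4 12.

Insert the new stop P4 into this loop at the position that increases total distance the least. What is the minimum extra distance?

Insertion cost between consecutive stops i–j is d(i,P4) + d(P4,j) − d(i,j):
  between Base and P3: 24 + 34 − 27 = 31
  between P3 and P1: 34 + 23 − 22 = 35
  between P1 and P2: 23 + 12 − 19 = 16
  between P2 and Base: 12 + 24 − 21 = 15
Cheapest insertion is between P2 and Base, adding 15.
New total = 89 + 15 = 104.

Minimum extra distance: 15 miles, inserting P4 between P2 and Base.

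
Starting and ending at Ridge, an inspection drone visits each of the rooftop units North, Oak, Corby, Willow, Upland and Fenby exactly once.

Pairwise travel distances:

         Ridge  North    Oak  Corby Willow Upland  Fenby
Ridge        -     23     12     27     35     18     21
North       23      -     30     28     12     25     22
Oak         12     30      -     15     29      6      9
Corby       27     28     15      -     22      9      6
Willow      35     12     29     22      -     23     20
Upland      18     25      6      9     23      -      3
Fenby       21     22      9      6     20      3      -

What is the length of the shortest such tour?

84 — the shortest possible round trip.

Ridge-North-Oak-Corby-Willow-Upland-Fenby-Ridge: 23+30+15+22+23+3+21 = 137
Ridge-North-Oak-Corby-Willow-Fenby-Upland-Ridge: 23+30+15+22+20+3+18 = 131
Ridge-North-Oak-Corby-Upland-Willow-Fenby-Ridge: 23+30+15+9+23+20+21 = 141
Ridge-North-Oak-Corby-Upland-Fenby-Willow-Ridge: 23+30+15+9+3+20+35 = 135
Ridge-North-Oak-Corby-Fenby-Willow-Upland-Ridge: 23+30+15+6+20+23+18 = 135
Ridge-North-Oak-Corby-Fenby-Upland-Willow-Ridge: 23+30+15+6+3+23+35 = 135
Ridge-North-Oak-Willow-Corby-Upland-Fenby-Ridge: 23+30+29+22+9+3+21 = 137
Ridge-North-Oak-Willow-Corby-Fenby-Upland-Ridge: 23+30+29+22+6+3+18 = 131
… (352 more)
Ridge-North-Willow-Corby-Fenby-Upland-Oak-Ridge: 23+12+22+6+3+6+12 = 84  ← best
The minimum is 84.
One optimal route: Ridge → North → Willow → Corby → Fenby → Upland → Oak → Ridge (or its reverse).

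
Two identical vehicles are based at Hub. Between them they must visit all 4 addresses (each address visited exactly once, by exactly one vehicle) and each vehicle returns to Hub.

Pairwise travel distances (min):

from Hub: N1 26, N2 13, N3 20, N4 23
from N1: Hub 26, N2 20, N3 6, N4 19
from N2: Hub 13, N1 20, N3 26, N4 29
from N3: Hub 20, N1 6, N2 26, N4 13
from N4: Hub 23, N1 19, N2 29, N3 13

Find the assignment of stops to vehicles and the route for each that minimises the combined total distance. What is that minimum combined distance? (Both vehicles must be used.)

94 min — the smallest possible combined total.

Check every non-empty split of the stops between the two vehicles; for each half take its own optimal tour:
  {N1} + {N2, N3, N4}: 52 + 75 = 127
  {N2} + {N1, N3, N4}: 26 + 68 = 94
  {N1, N2} + {N3, N4}: 59 + 56 = 115
  {N3} + {N1, N2, N4}: 40 + 75 = 115
  {N1, N3} + {N2, N4}: 52 + 65 = 117
  {N2, N3} + {N1, N4}: 59 + 68 = 127
  … (7 splits in total)
Best: vehicle 1 Hub → N2 → Hub = 26; vehicle 2 Hub → N1 → N3 → N4 → Hub = 68; combined 94.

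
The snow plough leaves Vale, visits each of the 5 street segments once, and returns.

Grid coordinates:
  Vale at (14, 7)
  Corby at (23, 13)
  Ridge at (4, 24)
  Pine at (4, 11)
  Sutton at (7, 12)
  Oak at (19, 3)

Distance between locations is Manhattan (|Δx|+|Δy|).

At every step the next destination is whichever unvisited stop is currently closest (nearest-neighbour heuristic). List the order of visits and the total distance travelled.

Vale → [Oak:9 / Sutton:12 / Pine:14 / Corby:15 / Ridge:27] → Oak (9)
Oak → [Corby:14 / Sutton:21 / Pine:23 / Ridge:36] → Corby (14)
Corby → [Sutton:17 / Pine:21 / Ridge:30] → Sutton (17)
Sutton → [Pine:4 / Ridge:15] → Pine (4)
Pine → [Ridge:13] → Ridge (13)
Return Ridge→Vale: 27.
Total = 9 + 14 + 17 + 4 + 13 + 27 = 84.

Total distance 84 via the nearest-neighbour route Vale → Oak → Corby → Sutton → Pine → Ridge → Vale.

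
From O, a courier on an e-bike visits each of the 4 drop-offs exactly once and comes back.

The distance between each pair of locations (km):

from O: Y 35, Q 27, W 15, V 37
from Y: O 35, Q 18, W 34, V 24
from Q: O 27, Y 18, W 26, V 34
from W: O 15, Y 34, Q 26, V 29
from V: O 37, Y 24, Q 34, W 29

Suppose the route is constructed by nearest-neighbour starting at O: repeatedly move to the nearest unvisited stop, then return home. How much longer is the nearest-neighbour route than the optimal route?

7 km longer than the optimal tour.

From O: W=15, Q=27, Y=35, V=37 → choose W (15).
From W: Q=26, V=29, Y=34 → choose Q (26).
From Q: Y=18, V=34 → choose Y (18).
From Y: V=24 → choose V (24).
NN route O → W → Q → Y → V → O costs 120.
Optimal: O → Q → Y → V → W → O costs 113 (by enumerating all 12 distinct tours).
Excess = 120 − 113 = 7.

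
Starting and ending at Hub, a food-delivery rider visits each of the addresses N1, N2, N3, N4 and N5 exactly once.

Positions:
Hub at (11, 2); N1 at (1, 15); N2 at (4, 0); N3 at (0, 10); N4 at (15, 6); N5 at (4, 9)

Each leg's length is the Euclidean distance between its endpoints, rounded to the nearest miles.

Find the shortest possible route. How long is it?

With 5 stops there are 5!/2 = 60 distinct round trips (a route and its reverse cost the same).
Hub-N1-N2-N3-N4-N5-Hub: 16+15+11+16+11+10 = 79
Hub-N1-N2-N3-N5-N4-Hub: 16+15+11+4+11+6 = 63
Hub-N1-N2-N4-N3-N5-Hub: 16+15+13+16+4+10 = 74
Hub-N1-N2-N4-N5-N3-Hub: 16+15+13+11+4+14 = 73
Hub-N1-N2-N5-N3-N4-Hub: 16+15+9+4+16+6 = 66
Hub-N1-N2-N5-N4-N3-Hub: 16+15+9+11+16+14 = 81
Hub-N1-N3-N2-N4-N5-Hub: 16+5+11+13+11+10 = 66
Hub-N1-N3-N2-N5-N4-Hub: 16+5+11+9+11+6 = 58
Hub-N1-N3-N4-N2-N5-Hub: 16+5+16+13+9+10 = 69
Hub-N1-N3-N4-N5-N2-Hub: 16+5+16+11+9+7 = 64
Hub-N1-N3-N5-N2-N4-Hub: 16+5+4+9+13+6 = 53
Hub-N1-N3-N5-N4-N2-Hub: 16+5+4+11+13+7 = 56
Hub-N1-N4-N2-N3-N5-Hub: 16+17+13+11+4+10 = 71
Hub-N1-N4-N2-N5-N3-Hub: 16+17+13+9+4+14 = 73
… (46 more)
Hub-N2-N3-N1-N5-N4-Hub: 7+11+5+7+11+6 = 47  ← best
The minimum is 47.
One optimal route: Hub → N2 → N3 → N1 → N5 → N4 → Hub (or its reverse).

Shortest round trip = 47 miles.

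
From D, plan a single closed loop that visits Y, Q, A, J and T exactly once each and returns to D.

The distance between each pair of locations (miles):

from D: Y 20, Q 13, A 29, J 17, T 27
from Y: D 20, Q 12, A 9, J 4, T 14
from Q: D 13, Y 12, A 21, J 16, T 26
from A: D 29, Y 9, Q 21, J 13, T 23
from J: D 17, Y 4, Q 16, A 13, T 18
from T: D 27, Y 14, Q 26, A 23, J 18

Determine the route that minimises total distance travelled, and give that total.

Shortest round trip = 92 miles.

There are 60 distinct closed tours to check (reversals are equivalent).
D→Y→Q→A→J→T→D: 20+12+21+13+18+27 = 111
D→Y→Q→A→T→J→D: 20+12+21+23+18+17 = 111
D→Y→Q→J→A→T→D: 20+12+16+13+23+27 = 111
D→Y→Q→J→T→A→D: 20+12+16+18+23+29 = 118
D→Y→Q→T→A→J→D: 20+12+26+23+13+17 = 111
D→Y→Q→T→J→A→D: 20+12+26+18+13+29 = 118
D→Y→A→Q→J→T→D: 20+9+21+16+18+27 = 111
D→Y→A→Q→T→J→D: 20+9+21+26+18+17 = 111
D→Y→A→J→Q→T→D: 20+9+13+16+26+27 = 111
D→Y→A→J→T→Q→D: 20+9+13+18+26+13 = 99
D→Y→A→T→Q→J→D: 20+9+23+26+16+17 = 111
D→Y→A→T→J→Q→D: 20+9+23+18+16+13 = 99
D→Y→J→Q→A→T→D: 20+4+16+21+23+27 = 111
D→Y→J→Q→T→A→D: 20+4+16+26+23+29 = 118
… (46 more)
D→Q→Y→A→J→T→D: 13+12+9+13+18+27 = 92  ← best
The minimum is 92.
One optimal route: D → Q → Y → A → J → T → D (or its reverse).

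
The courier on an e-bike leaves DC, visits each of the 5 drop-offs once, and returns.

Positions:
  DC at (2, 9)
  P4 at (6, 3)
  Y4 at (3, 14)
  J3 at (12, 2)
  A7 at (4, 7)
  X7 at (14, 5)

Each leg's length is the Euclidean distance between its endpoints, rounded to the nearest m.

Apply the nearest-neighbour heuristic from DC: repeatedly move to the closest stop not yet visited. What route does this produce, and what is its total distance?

From DC: distances to unvisited — A7=3, Y4=5, P4=7, J3=12, X7=13. Nearest is A7 (3).
From A7: distances to unvisited — P4=4, Y4=7, J3=9, X7=10. Nearest is P4 (4).
From P4: distances to unvisited — J3=6, X7=8, Y4=11. Nearest is J3 (6).
From J3: distances to unvisited — X7=4, Y4=15. Nearest is X7 (4).
From X7: distances to unvisited — Y4=14. Nearest is Y4 (14).
Return Y4→DC: 5.
Total = 3 + 4 + 6 + 4 + 14 + 5 = 36.

Nearest-neighbour total = 36 m; route DC → A7 → P4 → J3 → X7 → Y4 → DC.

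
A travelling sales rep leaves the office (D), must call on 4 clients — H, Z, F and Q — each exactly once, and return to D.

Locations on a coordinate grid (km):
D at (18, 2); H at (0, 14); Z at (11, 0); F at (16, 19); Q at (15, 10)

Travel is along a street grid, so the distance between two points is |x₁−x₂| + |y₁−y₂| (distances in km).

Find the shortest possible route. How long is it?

D-H-Z-F-Q-D: 30+25+24+10+11 = 100
D-H-Z-Q-F-D: 30+25+14+10+19 = 98
D-H-F-Z-Q-D: 30+21+24+14+11 = 100
D-H-F-Q-Z-D: 30+21+10+14+9 = 84
D-H-Q-Z-F-D: 30+19+14+24+19 = 106
D-H-Q-F-Z-D: 30+19+10+24+9 = 92
D-Z-H-F-Q-D: 9+25+21+10+11 = 76
D-Z-H-Q-F-D: 9+25+19+10+19 = 82
D-Z-F-H-Q-D: 9+24+21+19+11 = 84
D-Z-Q-H-F-D: 9+14+19+21+19 = 82
D-F-H-Z-Q-D: 19+21+25+14+11 = 90
D-F-Z-H-Q-D: 19+24+25+19+11 = 98
The minimum is 76.
One optimal route: D → Z → H → F → Q → D (or its reverse).

Shortest round trip = 76 km.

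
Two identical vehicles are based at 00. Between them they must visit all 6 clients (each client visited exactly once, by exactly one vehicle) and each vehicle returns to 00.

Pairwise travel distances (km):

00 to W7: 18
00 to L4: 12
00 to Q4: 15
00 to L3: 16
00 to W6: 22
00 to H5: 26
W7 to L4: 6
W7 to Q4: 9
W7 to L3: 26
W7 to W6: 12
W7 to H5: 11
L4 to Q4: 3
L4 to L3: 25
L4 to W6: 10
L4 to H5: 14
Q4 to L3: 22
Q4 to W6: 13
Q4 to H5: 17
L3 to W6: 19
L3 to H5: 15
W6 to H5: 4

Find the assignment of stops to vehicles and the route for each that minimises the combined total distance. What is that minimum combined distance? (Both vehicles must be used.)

93 km — the smallest possible combined total.

There are 2^5 − 1 = 31 ways to divide the 6 stops into two non-empty groups. For each, the best each vehicle can do is its own shortest tour through its group:
  {W7} + {L4, Q4, L3, W6, H5}: 36 + 63 = 99
  {L4} + {W7, Q4, L3, W6, H5}: 24 + 71 = 95
  {W7, L4} + {Q4, L3, W6, H5}: 36 + 63 = 99
  {Q4} + {W7, L4, L3, W6, H5}: 30 + 65 = 95
  {W7, Q4} + {L4, L3, W6, H5}: 42 + 57 = 99
  {L4, Q4} + {W7, L3, W6, H5}: 30 + 65 = 95
  … (31 splits in total)
  {L3} + {W7, L4, Q4, W6, H5}: 32 + 61 = 93  ← best
Best: vehicle 1 00 → L3 → 00 = 32; vehicle 2 00 → W7 → H5 → W6 → L4 → Q4 → 00 = 61; combined 93.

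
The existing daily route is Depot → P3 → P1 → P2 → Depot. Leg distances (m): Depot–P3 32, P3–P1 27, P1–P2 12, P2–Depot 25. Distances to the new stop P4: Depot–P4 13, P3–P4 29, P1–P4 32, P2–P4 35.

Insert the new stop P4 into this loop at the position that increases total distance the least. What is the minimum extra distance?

+10 m — insert P4 between Depot and P3.

Insertion cost between consecutive stops i–j is d(i,P4) + d(P4,j) − d(i,j):
  between Depot and P3: 13 + 29 − 32 = 10
  between P3 and P1: 29 + 32 − 27 = 34
  between P1 and P2: 32 + 35 − 12 = 55
  between P2 and Depot: 35 + 13 − 25 = 23
Cheapest insertion is between Depot and P3, adding 10.
New total = 96 + 10 = 106.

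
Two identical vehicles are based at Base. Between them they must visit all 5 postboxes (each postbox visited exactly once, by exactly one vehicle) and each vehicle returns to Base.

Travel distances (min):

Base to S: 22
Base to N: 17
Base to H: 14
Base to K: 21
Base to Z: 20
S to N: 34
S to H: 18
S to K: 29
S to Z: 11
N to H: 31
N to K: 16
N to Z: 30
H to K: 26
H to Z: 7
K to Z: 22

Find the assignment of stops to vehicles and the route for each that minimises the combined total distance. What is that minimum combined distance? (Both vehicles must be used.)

108 min — the smallest possible combined total.

Check every non-empty split of the stops between the two vehicles; for each half take its own optimal tour:
  {S} + {N, H, K, Z}: 44 + 76 = 120
  {N} + {S, H, K, Z}: 34 + 82 = 116
  {S, N} + {H, K, Z}: 73 + 64 = 137
  {H} + {S, N, K, Z}: 28 + 88 = 116
  {S, H} + {N, K, Z}: 54 + 75 = 129
  {N, H} + {S, K, Z}: 62 + 76 = 138
  … (15 splits in total)
  {N, K} + {S, H, Z}: 54 + 54 = 108  ← best
Best: vehicle 1 Base → N → K → Base = 54; vehicle 2 Base → S → Z → H → Base = 54; combined 108.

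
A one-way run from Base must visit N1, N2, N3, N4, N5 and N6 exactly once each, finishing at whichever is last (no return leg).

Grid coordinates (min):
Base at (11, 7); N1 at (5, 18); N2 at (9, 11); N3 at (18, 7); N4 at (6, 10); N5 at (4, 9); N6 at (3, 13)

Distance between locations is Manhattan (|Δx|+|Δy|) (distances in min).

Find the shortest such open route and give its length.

There are 6! = 720 possible orderings.
Base - N1 - N2 - N3 - N4 - N5 - N6: 17+11+13+15+3+5 = 64
Base - N1 - N2 - N3 - N4 - N6 - N5: 17+11+13+15+6+5 = 67
Base - N1 - N2 - N3 - N5 - N4 - N6: 17+11+13+16+3+6 = 66
Base - N1 - N2 - N3 - N5 - N6 - N4: 17+11+13+16+5+6 = 68
Base - N1 - N2 - N3 - N6 - N4 - N5: 17+11+13+21+6+3 = 71
Base - N1 - N2 - N3 - N6 - N5 - N4: 17+11+13+21+5+3 = 70
Base - N1 - N2 - N4 - N3 - N5 - N6: 17+11+4+15+16+5 = 68
Base - N1 - N2 - N4 - N3 - N6 - N5: 17+11+4+15+21+5 = 73
… (712 more)
Base - N3 - N2 - N4 - N5 - N6 - N1: 7+13+4+3+5+7 = 39  ← best
The minimum is 39.
One shortest path: Base → N3 → N2 → N4 → N5 → N6 → N1.

Shortest open route: 39 min.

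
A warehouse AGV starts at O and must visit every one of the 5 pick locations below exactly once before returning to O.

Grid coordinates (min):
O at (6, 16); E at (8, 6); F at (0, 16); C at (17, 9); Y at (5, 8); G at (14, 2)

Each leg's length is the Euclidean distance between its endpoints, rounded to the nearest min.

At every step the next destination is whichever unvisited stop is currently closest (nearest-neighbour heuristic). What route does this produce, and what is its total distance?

Nearest-neighbour total = 47 min; route O → F → Y → E → G → C → O.

At O the remaining stops are F 6, Y 8, E 10, C 13, G 16; go to F.
At F the remaining stops are Y 9, E 13, C 18, G 20; go to Y.
At Y the remaining stops are E 4, G 11, C 12; go to E.
At E the remaining stops are G 7, C 9; go to G.
At G the remaining stops are C 8; go to C.
Return C→O: 13.
Total = 6 + 9 + 4 + 7 + 8 + 13 = 47.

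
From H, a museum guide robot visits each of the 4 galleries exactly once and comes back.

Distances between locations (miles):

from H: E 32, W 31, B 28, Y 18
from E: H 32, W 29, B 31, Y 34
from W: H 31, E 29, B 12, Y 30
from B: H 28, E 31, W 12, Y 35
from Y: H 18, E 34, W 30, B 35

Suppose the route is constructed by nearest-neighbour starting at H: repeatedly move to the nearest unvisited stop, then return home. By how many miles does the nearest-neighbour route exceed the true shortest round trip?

H: Y=18, B=28, W=31, E=32 ⇒ Y
Y: W=30, E=34, B=35 ⇒ W
W: B=12, E=29 ⇒ B
B: E=31 ⇒ E
NN route H → Y → W → B → E → H costs 123.
Optimal: H → B → W → E → Y → H costs 121 (by enumerating all 12 distinct tours).
Excess = 123 − 121 = 2.

The nearest-neighbour route is 2 miles longer than optimal.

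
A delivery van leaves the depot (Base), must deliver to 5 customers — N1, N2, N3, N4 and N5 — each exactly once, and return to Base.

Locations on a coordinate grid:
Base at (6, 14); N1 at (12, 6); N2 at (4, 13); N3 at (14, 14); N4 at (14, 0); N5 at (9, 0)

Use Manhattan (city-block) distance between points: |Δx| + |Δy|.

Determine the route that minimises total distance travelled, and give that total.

52 — the shortest possible round trip.

There are 60 distinct closed tours to check (reversals are equivalent).
Base - N1 - N2 - N3 - N4 - N5 - Base: 14+15+11+14+5+17 = 76
Base - N1 - N2 - N3 - N5 - N4 - Base: 14+15+11+19+5+22 = 86
Base - N1 - N2 - N4 - N3 - N5 - Base: 14+15+23+14+19+17 = 102
Base - N1 - N2 - N4 - N5 - N3 - Base: 14+15+23+5+19+8 = 84
Base - N1 - N2 - N5 - N3 - N4 - Base: 14+15+18+19+14+22 = 102
Base - N1 - N2 - N5 - N4 - N3 - Base: 14+15+18+5+14+8 = 74
Base - N1 - N3 - N2 - N4 - N5 - Base: 14+10+11+23+5+17 = 80
Base - N1 - N3 - N2 - N5 - N4 - Base: 14+10+11+18+5+22 = 80
Base - N1 - N3 - N4 - N2 - N5 - Base: 14+10+14+23+18+17 = 96
Base - N1 - N3 - N4 - N5 - N2 - Base: 14+10+14+5+18+3 = 64
Base - N1 - N3 - N5 - N2 - N4 - Base: 14+10+19+18+23+22 = 106
Base - N1 - N3 - N5 - N4 - N2 - Base: 14+10+19+5+23+3 = 74
Base - N1 - N4 - N2 - N3 - N5 - Base: 14+8+23+11+19+17 = 92
Base - N1 - N4 - N2 - N5 - N3 - Base: 14+8+23+18+19+8 = 90
… (46 more)
Base - N2 - N5 - N4 - N1 - N3 - Base: 3+18+5+8+10+8 = 52  ← best
The minimum is 52.
One optimal route: Base → N2 → N5 → N4 → N1 → N3 → Base (or its reverse).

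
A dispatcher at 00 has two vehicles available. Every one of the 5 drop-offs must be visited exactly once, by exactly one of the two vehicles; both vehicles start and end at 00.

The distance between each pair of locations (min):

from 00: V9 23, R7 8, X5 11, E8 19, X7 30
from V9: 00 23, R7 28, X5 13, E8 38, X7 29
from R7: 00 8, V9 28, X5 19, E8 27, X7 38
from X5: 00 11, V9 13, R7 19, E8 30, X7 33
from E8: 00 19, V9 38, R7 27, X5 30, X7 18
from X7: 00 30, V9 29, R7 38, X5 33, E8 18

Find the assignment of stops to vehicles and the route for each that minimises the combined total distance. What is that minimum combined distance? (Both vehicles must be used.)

Check every non-empty split of the stops between the two vehicles; for each half take its own optimal tour:
  {V9} + {R7, X5, E8, X7}: 46 + 97 = 143
  {R7} + {V9, X5, E8, X7}: 16 + 90 = 106
  {V9, R7} + {X5, E8, X7}: 59 + 81 = 140
  {X5} + {V9, R7, E8, X7}: 22 + 102 = 124
  {V9, X5} + {R7, E8, X7}: 47 + 83 = 130
  {R7, X5} + {V9, E8, X7}: 38 + 89 = 127
  … (15 splits in total)
Best: vehicle 1 00 → R7 → 00 = 16; vehicle 2 00 → X5 → V9 → X7 → E8 → 00 = 90; combined 106.

106 min — the smallest possible combined total.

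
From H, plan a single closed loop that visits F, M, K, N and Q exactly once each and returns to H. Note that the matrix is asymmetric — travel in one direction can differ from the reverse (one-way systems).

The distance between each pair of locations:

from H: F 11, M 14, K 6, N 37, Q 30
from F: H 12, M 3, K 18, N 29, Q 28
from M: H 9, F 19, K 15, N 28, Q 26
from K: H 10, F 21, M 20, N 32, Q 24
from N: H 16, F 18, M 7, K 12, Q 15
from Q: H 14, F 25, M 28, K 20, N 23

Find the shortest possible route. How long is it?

Minimum total distance: 83.

H - F - M - K - N - Q - H: 11+3+15+32+15+14 = 90
H - F - M - K - Q - N - H: 11+3+15+24+23+16 = 92
H - F - M - N - K - Q - H: 11+3+28+12+24+14 = 92
H - F - M - N - Q - K - H: 11+3+28+15+20+10 = 87
H - F - M - Q - K - N - H: 11+3+26+20+32+16 = 108
H - F - M - Q - N - K - H: 11+3+26+23+12+10 = 85
H - F - K - M - N - Q - H: 11+18+20+28+15+14 = 106
H - F - K - M - Q - N - H: 11+18+20+26+23+16 = 114
H - F - K - N - M - Q - H: 11+18+32+7+26+14 = 108
H - F - K - N - Q - M - H: 11+18+32+15+28+9 = 113
H - F - K - Q - M - N - H: 11+18+24+28+28+16 = 125
H - F - K - Q - N - M - H: 11+18+24+23+7+9 = 92
H - F - N - M - K - Q - H: 11+29+7+15+24+14 = 100
H - F - N - M - Q - K - H: 11+29+7+26+20+10 = 103
… (106 more)
H - K - Q - N - F - M - H: 6+24+23+18+3+9 = 83  ← best
The minimum is 83.
One optimal route: H → K → Q → N → F → M → H.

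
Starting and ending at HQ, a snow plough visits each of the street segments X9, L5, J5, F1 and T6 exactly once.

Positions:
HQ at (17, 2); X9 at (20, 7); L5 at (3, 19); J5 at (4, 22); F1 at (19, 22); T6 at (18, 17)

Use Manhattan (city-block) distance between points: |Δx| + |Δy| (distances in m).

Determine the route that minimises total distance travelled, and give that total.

With 5 stops there are 5!/2 = 60 distinct round trips (a route and its reverse cost the same).
HQ - X9 - L5 - J5 - F1 - T6 - HQ: 8+29+4+15+6+16 = 78
HQ - X9 - L5 - J5 - T6 - F1 - HQ: 8+29+4+19+6+22 = 88
HQ - X9 - L5 - F1 - J5 - T6 - HQ: 8+29+19+15+19+16 = 106
HQ - X9 - L5 - F1 - T6 - J5 - HQ: 8+29+19+6+19+33 = 114
HQ - X9 - L5 - T6 - J5 - F1 - HQ: 8+29+17+19+15+22 = 110
HQ - X9 - L5 - T6 - F1 - J5 - HQ: 8+29+17+6+15+33 = 108
HQ - X9 - J5 - L5 - F1 - T6 - HQ: 8+31+4+19+6+16 = 84
HQ - X9 - J5 - L5 - T6 - F1 - HQ: 8+31+4+17+6+22 = 88
HQ - X9 - J5 - F1 - L5 - T6 - HQ: 8+31+15+19+17+16 = 106
HQ - X9 - J5 - F1 - T6 - L5 - HQ: 8+31+15+6+17+31 = 108
HQ - X9 - J5 - T6 - L5 - F1 - HQ: 8+31+19+17+19+22 = 116
HQ - X9 - J5 - T6 - F1 - L5 - HQ: 8+31+19+6+19+31 = 114
HQ - X9 - F1 - L5 - J5 - T6 - HQ: 8+16+19+4+19+16 = 82
HQ - X9 - F1 - L5 - T6 - J5 - HQ: 8+16+19+17+19+33 = 112
… (46 more)
HQ - X9 - F1 - J5 - L5 - T6 - HQ: 8+16+15+4+17+16 = 76  ← best
The minimum is 76.
One optimal route: HQ → X9 → F1 → J5 → L5 → T6 → HQ (or its reverse).

76 m — the shortest possible round trip.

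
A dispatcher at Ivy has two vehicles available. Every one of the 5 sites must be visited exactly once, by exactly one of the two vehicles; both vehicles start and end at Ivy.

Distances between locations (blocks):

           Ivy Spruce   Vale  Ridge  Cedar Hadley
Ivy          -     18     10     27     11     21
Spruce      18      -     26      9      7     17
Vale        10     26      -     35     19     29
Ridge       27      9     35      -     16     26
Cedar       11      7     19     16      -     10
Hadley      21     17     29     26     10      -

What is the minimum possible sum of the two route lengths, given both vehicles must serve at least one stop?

Minimum combined distance: 94 blocks.

Check every non-empty split of the stops between the two vehicles; for each half take its own optimal tour:
  {Spruce} + {Vale, Ridge, Cedar, Hadley}: 36 + 92 = 128
  {Vale} + {Spruce, Ridge, Cedar, Hadley}: 20 + 74 = 94
  {Spruce, Vale} + {Ridge, Cedar, Hadley}: 54 + 74 = 128
  {Ridge} + {Spruce, Vale, Cedar, Hadley}: 54 + 74 = 128
  {Spruce, Ridge} + {Vale, Cedar, Hadley}: 54 + 60 = 114
  {Vale, Ridge} + {Spruce, Cedar, Hadley}: 72 + 56 = 128
  … (15 splits in total)
Best: vehicle 1 Ivy → Vale → Ivy = 20; vehicle 2 Ivy → Spruce → Ridge → Cedar → Hadley → Ivy = 74; combined 94.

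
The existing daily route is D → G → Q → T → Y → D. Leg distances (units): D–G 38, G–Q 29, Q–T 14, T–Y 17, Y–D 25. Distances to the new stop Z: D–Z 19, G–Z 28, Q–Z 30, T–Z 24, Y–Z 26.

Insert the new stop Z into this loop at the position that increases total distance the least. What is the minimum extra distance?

+9 — insert Z between D and G.

Insertion cost between consecutive stops i–j is d(i,Z) + d(Z,j) − d(i,j):
  between D and G: 19 + 28 − 38 = 9
  between G and Q: 28 + 30 − 29 = 29
  between Q and T: 30 + 24 − 14 = 40
  between T and Y: 24 + 26 − 17 = 33
  between Y and D: 26 + 19 − 25 = 20
Cheapest insertion is between D and G, adding 9.
New total = 123 + 9 = 132.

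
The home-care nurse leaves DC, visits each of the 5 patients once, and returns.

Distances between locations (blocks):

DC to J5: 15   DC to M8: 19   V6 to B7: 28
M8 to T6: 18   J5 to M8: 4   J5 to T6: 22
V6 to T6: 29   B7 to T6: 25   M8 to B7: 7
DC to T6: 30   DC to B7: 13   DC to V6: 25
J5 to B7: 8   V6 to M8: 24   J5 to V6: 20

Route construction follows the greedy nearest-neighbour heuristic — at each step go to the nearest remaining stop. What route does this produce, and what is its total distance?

DC → [B7:13 / J5:15 / M8:19 / V6:25 / T6:30] → B7 (13)
B7 → [M8:7 / J5:8 / T6:25 / V6:28] → M8 (7)
M8 → [J5:4 / T6:18 / V6:24] → J5 (4)
J5 → [V6:20 / T6:22] → V6 (20)
V6 → [T6:29] → T6 (29)
Return T6→DC: 30.
Total = 13 + 7 + 4 + 20 + 29 + 30 = 103.

103 blocks along DC → B7 → M8 → J5 → V6 → T6 → DC.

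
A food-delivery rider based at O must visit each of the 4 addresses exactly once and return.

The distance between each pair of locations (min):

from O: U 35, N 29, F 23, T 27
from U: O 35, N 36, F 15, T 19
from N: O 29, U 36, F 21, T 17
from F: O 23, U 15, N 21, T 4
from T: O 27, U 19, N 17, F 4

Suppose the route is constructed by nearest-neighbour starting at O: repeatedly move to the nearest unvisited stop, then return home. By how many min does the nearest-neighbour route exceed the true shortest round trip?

O: F=23, T=27, N=29, U=35 ⇒ F
F: T=4, U=15, N=21 ⇒ T
T: N=17, U=19 ⇒ N
N: U=36 ⇒ U
NN route O → F → T → N → U → O costs 115.
Optimal: O → U → F → T → N → O costs 100 (by enumerating all 12 distinct tours).
Excess = 115 − 100 = 15.

The nearest-neighbour route is 15 min longer than optimal.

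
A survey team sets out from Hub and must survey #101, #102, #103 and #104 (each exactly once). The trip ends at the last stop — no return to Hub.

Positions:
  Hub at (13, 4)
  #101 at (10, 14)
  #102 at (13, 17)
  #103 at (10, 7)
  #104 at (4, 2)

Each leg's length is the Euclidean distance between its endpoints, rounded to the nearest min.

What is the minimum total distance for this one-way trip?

There are 4! = 24 possible orderings.
Hub→#101→#102→#103→#104: 10+4+10+8 = 32
Hub→#101→#102→#104→#103: 10+4+17+8 = 39
Hub→#101→#103→#102→#104: 10+7+10+17 = 44
Hub→#101→#103→#104→#102: 10+7+8+17 = 42
Hub→#101→#104→#102→#103: 10+13+17+10 = 50
Hub→#101→#104→#103→#102: 10+13+8+10 = 41
Hub→#102→#101→#103→#104: 13+4+7+8 = 32
Hub→#102→#101→#104→#103: 13+4+13+8 = 38
Hub→#102→#103→#101→#104: 13+10+7+13 = 43
Hub→#102→#103→#104→#101: 13+10+8+13 = 44
Hub→#102→#104→#101→#103: 13+17+13+7 = 50
Hub→#102→#104→#103→#101: 13+17+8+7 = 45
Hub→#103→#101→#102→#104: 4+7+4+17 = 32
Hub→#103→#101→#104→#102: 4+7+13+17 = 41
… (10 more)
Hub→#104→#103→#101→#102: 9+8+7+4 = 28  ← best
The minimum is 28.
One shortest path: Hub → #104 → #103 → #101 → #102.

28 min — the minimum one-way total.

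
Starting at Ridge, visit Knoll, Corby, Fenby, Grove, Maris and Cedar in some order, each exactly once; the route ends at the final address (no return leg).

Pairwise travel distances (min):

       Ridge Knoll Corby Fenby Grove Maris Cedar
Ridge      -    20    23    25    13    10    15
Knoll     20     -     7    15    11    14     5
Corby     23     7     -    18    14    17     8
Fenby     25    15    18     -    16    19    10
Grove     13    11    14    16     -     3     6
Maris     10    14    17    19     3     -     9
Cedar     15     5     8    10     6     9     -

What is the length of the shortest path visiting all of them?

There are 6! = 720 possible orderings.
Ridge - Knoll - Corby - Fenby - Grove - Maris - Cedar: 20+7+18+16+3+9 = 73
Ridge - Knoll - Corby - Fenby - Grove - Cedar - Maris: 20+7+18+16+6+9 = 76
Ridge - Knoll - Corby - Fenby - Maris - Grove - Cedar: 20+7+18+19+3+6 = 73
Ridge - Knoll - Corby - Fenby - Maris - Cedar - Grove: 20+7+18+19+9+6 = 79
Ridge - Knoll - Corby - Fenby - Cedar - Grove - Maris: 20+7+18+10+6+3 = 64
Ridge - Knoll - Corby - Fenby - Cedar - Maris - Grove: 20+7+18+10+9+3 = 67
Ridge - Knoll - Corby - Grove - Fenby - Maris - Cedar: 20+7+14+16+19+9 = 85
Ridge - Knoll - Corby - Grove - Fenby - Cedar - Maris: 20+7+14+16+10+9 = 76
… (712 more)
Ridge - Maris - Grove - Knoll - Corby - Cedar - Fenby: 10+3+11+7+8+10 = 49  ← best
The minimum is 49.
One shortest path: Ridge → Maris → Grove → Knoll → Corby → Cedar → Fenby.

49 min — the minimum one-way total.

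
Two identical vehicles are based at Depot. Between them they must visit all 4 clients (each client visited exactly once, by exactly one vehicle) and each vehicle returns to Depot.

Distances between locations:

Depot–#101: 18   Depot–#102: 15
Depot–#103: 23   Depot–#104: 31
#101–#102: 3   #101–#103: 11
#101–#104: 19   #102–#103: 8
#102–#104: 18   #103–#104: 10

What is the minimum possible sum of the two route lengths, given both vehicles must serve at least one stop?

100 — the smallest possible combined total.

Check every non-empty split of the stops between the two vehicles; for each half take its own optimal tour:
  {#101} + {#102, #103, #104}: 36 + 64 = 100
  {#102} + {#101, #103, #104}: 30 + 70 = 100
  {#101, #102} + {#103, #104}: 36 + 64 = 100
  {#103} + {#101, #102, #104}: 46 + 68 = 114
  {#101, #103} + {#102, #104}: 52 + 64 = 116
  {#102, #103} + {#101, #104}: 46 + 68 = 114
  … (7 splits in total)
Best: vehicle 1 Depot → #101 → Depot = 36; vehicle 2 Depot → #102 → #103 → #104 → Depot = 64; combined 100.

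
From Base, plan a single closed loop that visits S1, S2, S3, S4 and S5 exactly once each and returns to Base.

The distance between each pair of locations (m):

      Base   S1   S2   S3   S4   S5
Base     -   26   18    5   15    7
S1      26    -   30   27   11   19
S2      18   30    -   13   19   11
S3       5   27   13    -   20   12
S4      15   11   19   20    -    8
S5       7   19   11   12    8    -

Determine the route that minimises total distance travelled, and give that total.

Shortest round trip = 74 m.

There are 60 distinct closed tours to check (reversals are equivalent).
Base→S1→S2→S3→S4→S5→Base: 26+30+13+20+8+7 = 104
Base→S1→S2→S3→S5→S4→Base: 26+30+13+12+8+15 = 104
Base→S1→S2→S4→S3→S5→Base: 26+30+19+20+12+7 = 114
Base→S1→S2→S4→S5→S3→Base: 26+30+19+8+12+5 = 100
Base→S1→S2→S5→S3→S4→Base: 26+30+11+12+20+15 = 114
Base→S1→S2→S5→S4→S3→Base: 26+30+11+8+20+5 = 100
Base→S1→S3→S2→S4→S5→Base: 26+27+13+19+8+7 = 100
Base→S1→S3→S2→S5→S4→Base: 26+27+13+11+8+15 = 100
Base→S1→S3→S4→S2→S5→Base: 26+27+20+19+11+7 = 110
Base→S1→S3→S4→S5→S2→Base: 26+27+20+8+11+18 = 110
Base→S1→S3→S5→S2→S4→Base: 26+27+12+11+19+15 = 110
Base→S1→S3→S5→S4→S2→Base: 26+27+12+8+19+18 = 110
Base→S1→S4→S2→S3→S5→Base: 26+11+19+13+12+7 = 88
Base→S1→S4→S2→S5→S3→Base: 26+11+19+11+12+5 = 84
… (46 more)
Base→S1→S4→S5→S2→S3→Base: 26+11+8+11+13+5 = 74  ← best
The minimum is 74.
One optimal route: Base → S1 → S4 → S5 → S2 → S3 → Base (or its reverse).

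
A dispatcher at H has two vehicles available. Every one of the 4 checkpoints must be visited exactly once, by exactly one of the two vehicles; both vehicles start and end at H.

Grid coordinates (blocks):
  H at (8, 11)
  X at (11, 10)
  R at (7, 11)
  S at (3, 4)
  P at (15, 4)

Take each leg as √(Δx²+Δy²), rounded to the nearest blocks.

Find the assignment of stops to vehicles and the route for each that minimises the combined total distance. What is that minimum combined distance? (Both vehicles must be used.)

Minimum combined distance: 33 blocks.

Try each way of splitting the stops between the two vehicles (each non-empty) and, for each split, find the best tour for each vehicle:
  {X} + {R, S, P}: 6 + 31 = 37
  {R} + {X, S, P}: 2 + 31 = 33
  {X, R} + {S, P}: 8 + 31 = 39
  {S} + {X, R, P}: 18 + 22 = 40
  {X, S} + {R, P}: 22 + 22 = 44
  {R, S} + {X, P}: 18 + 20 = 38
  … (7 splits in total)
Best: vehicle 1 H → R → H = 2; vehicle 2 H → X → P → S → H = 31; combined 33.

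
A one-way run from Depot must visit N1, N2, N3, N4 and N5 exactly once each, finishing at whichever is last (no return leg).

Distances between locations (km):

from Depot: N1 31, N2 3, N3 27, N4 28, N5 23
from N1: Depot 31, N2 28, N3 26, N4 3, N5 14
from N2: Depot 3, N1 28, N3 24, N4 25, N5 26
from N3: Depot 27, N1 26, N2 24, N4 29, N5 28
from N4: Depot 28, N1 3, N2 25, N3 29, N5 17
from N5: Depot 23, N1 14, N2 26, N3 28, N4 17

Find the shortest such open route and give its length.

Minimum one-way distance = 72 km.

There are 5! = 120 possible orderings.
Depot→N1→N2→N3→N4→N5: 31+28+24+29+17 = 129
Depot→N1→N2→N3→N5→N4: 31+28+24+28+17 = 128
Depot→N1→N2→N4→N3→N5: 31+28+25+29+28 = 141
Depot→N1→N2→N4→N5→N3: 31+28+25+17+28 = 129
Depot→N1→N2→N5→N3→N4: 31+28+26+28+29 = 142
Depot→N1→N2→N5→N4→N3: 31+28+26+17+29 = 131
Depot→N1→N3→N2→N4→N5: 31+26+24+25+17 = 123
Depot→N1→N3→N2→N5→N4: 31+26+24+26+17 = 124
Depot→N1→N3→N4→N2→N5: 31+26+29+25+26 = 137
Depot→N1→N3→N4→N5→N2: 31+26+29+17+26 = 129
Depot→N1→N3→N5→N2→N4: 31+26+28+26+25 = 136
Depot→N1→N3→N5→N4→N2: 31+26+28+17+25 = 127
Depot→N1→N4→N2→N3→N5: 31+3+25+24+28 = 111
Depot→N1→N4→N2→N5→N3: 31+3+25+26+28 = 113
… (106 more)
Depot→N2→N3→N5→N1→N4: 3+24+28+14+3 = 72  ← best
The minimum is 72.
One shortest path: Depot → N2 → N3 → N5 → N1 → N4.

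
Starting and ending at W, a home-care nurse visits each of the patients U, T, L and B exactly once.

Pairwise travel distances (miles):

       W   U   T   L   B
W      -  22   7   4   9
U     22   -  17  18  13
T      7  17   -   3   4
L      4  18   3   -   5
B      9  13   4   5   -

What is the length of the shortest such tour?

46 miles — the shortest possible round trip.

With 4 stops there are 4!/2 = 12 distinct round trips (a route and its reverse cost the same).
W → U → T → L → B → W: 22+17+3+5+9 = 56
W → U → T → B → L → W: 22+17+4+5+4 = 52
W → U → L → T → B → W: 22+18+3+4+9 = 56
W → U → L → B → T → W: 22+18+5+4+7 = 56
W → U → B → T → L → W: 22+13+4+3+4 = 46
W → U → B → L → T → W: 22+13+5+3+7 = 50
W → T → U → L → B → W: 7+17+18+5+9 = 56
W → T → U → B → L → W: 7+17+13+5+4 = 46
W → T → L → U → B → W: 7+3+18+13+9 = 50
W → T → B → U → L → W: 7+4+13+18+4 = 46
W → L → U → T → B → W: 4+18+17+4+9 = 52
W → L → T → U → B → W: 4+3+17+13+9 = 46
The minimum is 46.
One optimal route: W → U → B → T → L → W (or its reverse).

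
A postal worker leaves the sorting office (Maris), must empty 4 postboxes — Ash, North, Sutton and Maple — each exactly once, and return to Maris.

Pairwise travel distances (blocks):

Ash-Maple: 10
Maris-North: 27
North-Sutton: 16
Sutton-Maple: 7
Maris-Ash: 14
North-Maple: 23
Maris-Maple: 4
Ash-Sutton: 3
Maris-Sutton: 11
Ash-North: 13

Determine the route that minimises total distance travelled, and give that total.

Shortest round trip = 54 blocks.

Maris-Ash-North-Sutton-Maple-Maris: 14+13+16+7+4 = 54
Maris-Ash-North-Maple-Sutton-Maris: 14+13+23+7+11 = 68
Maris-Ash-Sutton-North-Maple-Maris: 14+3+16+23+4 = 60
Maris-Ash-Sutton-Maple-North-Maris: 14+3+7+23+27 = 74
Maris-Ash-Maple-North-Sutton-Maris: 14+10+23+16+11 = 74
Maris-Ash-Maple-Sutton-North-Maris: 14+10+7+16+27 = 74
Maris-North-Ash-Sutton-Maple-Maris: 27+13+3+7+4 = 54
Maris-North-Ash-Maple-Sutton-Maris: 27+13+10+7+11 = 68
Maris-North-Sutton-Ash-Maple-Maris: 27+16+3+10+4 = 60
Maris-North-Maple-Ash-Sutton-Maris: 27+23+10+3+11 = 74
Maris-Sutton-Ash-North-Maple-Maris: 11+3+13+23+4 = 54
Maris-Sutton-North-Ash-Maple-Maris: 11+16+13+10+4 = 54
The minimum is 54.
One optimal route: Maris → Ash → North → Sutton → Maple → Maris (or its reverse).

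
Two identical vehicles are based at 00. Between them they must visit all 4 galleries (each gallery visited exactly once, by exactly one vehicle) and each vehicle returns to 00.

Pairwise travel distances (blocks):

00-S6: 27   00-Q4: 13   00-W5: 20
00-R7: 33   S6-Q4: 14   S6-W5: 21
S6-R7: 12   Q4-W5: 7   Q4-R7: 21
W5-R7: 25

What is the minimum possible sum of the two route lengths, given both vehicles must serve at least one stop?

There are 2^3 − 1 = 7 ways to divide the 4 stops into two non-empty groups. For each, the best each vehicle can do is its own shortest tour through its group:
  {S6} + {Q4, W5, R7}: 54 + 78 = 132
  {Q4} + {S6, W5, R7}: 26 + 84 = 110
  {S6, Q4} + {W5, R7}: 54 + 78 = 132
  {W5} + {S6, Q4, R7}: 40 + 72 = 112
  {S6, W5} + {Q4, R7}: 68 + 67 = 135
  {Q4, W5} + {S6, R7}: 40 + 72 = 112
  … (7 splits in total)
Best: vehicle 1 00 → Q4 → 00 = 26; vehicle 2 00 → S6 → R7 → W5 → 00 = 84; combined 110.

Minimum combined distance: 110 blocks.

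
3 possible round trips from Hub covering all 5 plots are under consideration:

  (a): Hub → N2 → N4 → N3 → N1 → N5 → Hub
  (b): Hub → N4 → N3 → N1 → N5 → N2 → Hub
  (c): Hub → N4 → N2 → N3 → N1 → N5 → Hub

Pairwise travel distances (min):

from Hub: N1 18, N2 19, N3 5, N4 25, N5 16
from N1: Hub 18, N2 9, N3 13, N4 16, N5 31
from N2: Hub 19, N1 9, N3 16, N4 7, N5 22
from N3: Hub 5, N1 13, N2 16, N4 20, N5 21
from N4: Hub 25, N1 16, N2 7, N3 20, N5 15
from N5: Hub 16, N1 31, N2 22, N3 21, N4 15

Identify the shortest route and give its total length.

Shortest is (a), total 106 min.

(a): 19 + 7 + 20 + 13 + 31 + 16 = 106
(b): 25 + 20 + 13 + 31 + 22 + 19 = 130
(c): 25 + 7 + 16 + 13 + 31 + 16 = 108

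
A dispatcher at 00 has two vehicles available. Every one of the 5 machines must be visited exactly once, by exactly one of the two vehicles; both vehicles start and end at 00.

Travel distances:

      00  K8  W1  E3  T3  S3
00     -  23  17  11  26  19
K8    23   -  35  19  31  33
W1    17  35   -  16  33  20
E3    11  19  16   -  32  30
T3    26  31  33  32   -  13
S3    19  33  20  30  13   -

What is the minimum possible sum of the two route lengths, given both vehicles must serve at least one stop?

Minimum combined distance: 126.

Check every non-empty split of the stops between the two vehicles; for each half take its own optimal tour:
  {K8} + {W1, E3, T3, S3}: 46 + 86 = 132
  {W1} + {K8, E3, T3, S3}: 34 + 93 = 127
  {K8, W1} + {E3, T3, S3}: 75 + 75 = 150
  {E3} + {K8, W1, T3, S3}: 22 + 104 = 126
  {K8, E3} + {W1, T3, S3}: 53 + 76 = 129
  {W1, E3} + {K8, T3, S3}: 44 + 86 = 130
  … (15 splits in total)
Best: vehicle 1 00 → E3 → 00 = 22; vehicle 2 00 → K8 → T3 → S3 → W1 → 00 = 104; combined 126.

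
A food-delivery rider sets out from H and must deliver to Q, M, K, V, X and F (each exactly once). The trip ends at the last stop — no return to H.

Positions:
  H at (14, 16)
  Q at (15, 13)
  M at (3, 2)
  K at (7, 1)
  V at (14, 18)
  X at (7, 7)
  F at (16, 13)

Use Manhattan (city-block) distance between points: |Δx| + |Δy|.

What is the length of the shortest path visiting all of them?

35 — the minimum one-way total.

There are 6! = 720 possible orderings.
H → Q → M → K → V → X → F: 4+23+5+24+18+15 = 89
H → Q → M → K → V → F → X: 4+23+5+24+7+15 = 78
H → Q → M → K → X → V → F: 4+23+5+6+18+7 = 63
H → Q → M → K → X → F → V: 4+23+5+6+15+7 = 60
H → Q → M → K → F → V → X: 4+23+5+21+7+18 = 78
H → Q → M → K → F → X → V: 4+23+5+21+15+18 = 86
H → Q → M → V → K → X → F: 4+23+27+24+6+15 = 99
H → Q → M → V → K → F → X: 4+23+27+24+21+15 = 114
… (712 more)
H → V → Q → F → X → K → M: 2+6+1+15+6+5 = 35  ← best
The minimum is 35.
One shortest path: H → V → Q → F → X → K → M.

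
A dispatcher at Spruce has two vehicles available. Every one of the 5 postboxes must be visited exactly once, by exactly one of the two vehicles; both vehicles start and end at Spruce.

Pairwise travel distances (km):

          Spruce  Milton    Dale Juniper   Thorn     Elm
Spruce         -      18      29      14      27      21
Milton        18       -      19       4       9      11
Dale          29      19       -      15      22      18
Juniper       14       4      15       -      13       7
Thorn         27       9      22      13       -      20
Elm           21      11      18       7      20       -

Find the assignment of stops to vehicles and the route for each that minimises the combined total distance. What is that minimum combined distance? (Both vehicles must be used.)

Check every non-empty split of the stops between the two vehicles; for each half take its own optimal tour:
  {Milton} + {Dale, Juniper, Thorn, Elm}: 36 + 88 = 124
  {Dale} + {Milton, Juniper, Thorn, Elm}: 58 + 68 = 126
  {Milton, Dale} + {Juniper, Thorn, Elm}: 66 + 68 = 134
  {Juniper} + {Milton, Dale, Thorn, Elm}: 28 + 88 = 116
  {Milton, Juniper} + {Dale, Thorn, Elm}: 36 + 88 = 124
  {Dale, Juniper} + {Milton, Thorn, Elm}: 58 + 68 = 126
  … (15 splits in total)
Best: vehicle 1 Spruce → Juniper → Spruce = 28; vehicle 2 Spruce → Milton → Thorn → Dale → Elm → Spruce = 88; combined 116.

Minimum combined distance: 116 km.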